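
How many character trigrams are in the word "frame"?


Word: "frame" (length 5)
Number of 3-grams = length - 3 + 1 = 5 - 3 + 1
= 3


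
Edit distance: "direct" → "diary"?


Word 1: "direct" (length 6)
Word 2: "diary" (length 5)
One optimal edit sequence (insert/delete/substitute each cost 1):
  1. keep 'd'
  2. keep 'i'
  3. delete 'r'  (+1)
  4. substitute 'e' -> 'a'  (+1)
  5. substitute 'c' -> 'r'  (+1)
  6. substitute 't' -> 'y'  (+1)
Total edit operations: 4
Edit distance = 4


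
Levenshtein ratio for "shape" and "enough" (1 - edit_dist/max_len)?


Word 1: "shape" (length 5)
Word 2: "enough" (length 6)
One optimal edit sequence:
  1. insert 'e'  (+1)
  2. substitute 's' -> 'n'  (+1)
  3. substitute 'h' -> 'o'  (+1)
  4. substitute 'a' -> 'u'  (+1)
  5. substitute 'p' -> 'g'  (+1)
  6. substitute 'e' -> 'h'  (+1)
Edit distance = 6
Max length = max(5, 6) = 6
Similarity = 1 - 6/6
= 0.0000


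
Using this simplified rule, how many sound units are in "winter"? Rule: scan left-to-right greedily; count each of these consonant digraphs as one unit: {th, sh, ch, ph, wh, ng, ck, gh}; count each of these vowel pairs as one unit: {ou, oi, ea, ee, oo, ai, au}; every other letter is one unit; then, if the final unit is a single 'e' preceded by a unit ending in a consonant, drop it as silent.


Word: "winter" (6 letters)
Left-to-right scan:
  (1) 'w' (letter)
  (2) 'i' (letter)
  (3) 'n' (letter)
  (4) 't' (letter)
  (5) 'e' (letter)
  (6) 'r' (letter)
Units from scan: 6
Sound units = 6 units


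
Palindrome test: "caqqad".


Word: "caqqad"
Reversed: "daqqac"
Forward == Backward? caqqad != daqqac
Palindrome = No


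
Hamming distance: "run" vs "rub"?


Comparing character by character (same length = 3):
  Pos 0: 'r' vs 'r' =
  Pos 1: 'u' vs 'u' =
  Pos 2: 'n' vs 'b' !=
Hamming distance = 1


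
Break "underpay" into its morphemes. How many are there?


Word: "underpay"
Morphemes: under- / pay
Each morpheme carries meaning
= 2 morphemes


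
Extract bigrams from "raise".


Word: "raise" (length 5)
Number of bigrams = 5 - 2 + 1 = 4
  Position 0: "ra"
  Position 1: "ai"
  Position 2: "is"
  Position 3: "se"
Bigrams = "ra", "ai", "is", "se"


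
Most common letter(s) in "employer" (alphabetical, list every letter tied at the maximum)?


Word: "employer"
Letter counts:
  'e': 2
  'l': 1
  'm': 1
  'o': 1
  'p': 1
  'r': 1
  'y': 1
Maximum count = 2
Most frequent = 'e' (2 times each)


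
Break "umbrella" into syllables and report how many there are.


Word: "umbrella"
Syllable breakdown: um · brel · la
Counting: 3 parts
= 3 syllables


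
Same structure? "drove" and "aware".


Pattern of "drove": [0, 1, 2, 3, 4]
Pattern of "aware": [0, 1, 0, 2, 3]
Patterns do not match
Same pattern = No


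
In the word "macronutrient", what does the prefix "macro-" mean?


Prefix: macro-
As in: macronutrient -> macro- + nutrient
Meaning = large


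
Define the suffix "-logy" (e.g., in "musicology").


Suffix: -logy
Example: musicology = music + -logy, with a spelling change
Meaning = study of


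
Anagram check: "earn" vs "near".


Word 1: "earn" → sorted: aenr
Word 2: "near" → sorted: aenr
Same letters? aenr == aenr
Anagram = Yes


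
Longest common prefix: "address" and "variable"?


Word 1: "address"
Word 2: "variable"
Comparing from start:
  Pos 0: 'a' != 'v' (stop)
LCP = "" (length 0)


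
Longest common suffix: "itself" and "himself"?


Word 1: "itself"
Word 2: "himself"
Comparing from end:
  Pos -1: 'f' == 'f'
  Pos -2: 'l' == 'l'
  Pos -3: 'e' == 'e'
  Pos -4: 's' == 's'
  Pos -5: 't' != 'm' (stop)
LCS = "self" (length 4)


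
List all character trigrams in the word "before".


Word: "before" (length 6)
Number of trigrams = 6 - 3 + 1 = 4
  Position 0: "bef"
  Position 1: "efo"
  Position 2: "for"
  Position 3: "ore"
Trigrams = "bef", "efo", "for", "ore"


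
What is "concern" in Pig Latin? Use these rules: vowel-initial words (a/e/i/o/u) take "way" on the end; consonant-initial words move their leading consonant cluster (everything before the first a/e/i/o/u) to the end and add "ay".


Word: "concern"
Starts with consonant(s) → move to end, add 'ay'
Consonant cluster: "c"
Pig Latin = "oncerncay"


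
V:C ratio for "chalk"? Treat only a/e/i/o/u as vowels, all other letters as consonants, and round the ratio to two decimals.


Word: "chalk"
Vowels (a,e,i,o,u): 1
Consonants: 4
Ratio = 1/4
= 0.25


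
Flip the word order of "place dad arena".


Original: "place dad arena"
Words (1..n): place | dad | arena
Reversed (n..1): arena | dad | place
Result = "arena dad place"


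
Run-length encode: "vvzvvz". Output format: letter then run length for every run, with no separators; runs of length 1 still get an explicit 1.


String: "vvzvvz"
Scanning for consecutive runs:
  'v' x 2
  'z' x 1
  'v' x 2
  'z' x 1
RLE = "v2z1v2z1"


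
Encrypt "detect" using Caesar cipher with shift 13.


Word: "detect"
Shift: 13
Each letter → (letter + shift) mod 26:
  'd' (3) + 13 = 16 → 'q'
  'e' (4) + 13 = 17 → 'r'
  't' (19) + 13 = 6 → 'g'
  'e' (4) + 13 = 17 → 'r'
  'c' (2) + 13 = 15 → 'p'
  't' (19) + 13 = 6 → 'g'
Result = "qrgrpg"


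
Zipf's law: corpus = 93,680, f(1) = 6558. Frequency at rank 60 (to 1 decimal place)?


Zipf's law: f(r) = f(1) / r
f(1) = 6558
f(60) = 6558 / 60
= 109.3 occurrences


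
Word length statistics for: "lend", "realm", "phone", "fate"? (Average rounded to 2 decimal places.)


Lengths: "lend"=4, "realm"=5, "phone"=5, "fate"=4
Sum = 18, Count = 4
Average = 18/4 = 4.50
= avg=4.50, min=4, max=5


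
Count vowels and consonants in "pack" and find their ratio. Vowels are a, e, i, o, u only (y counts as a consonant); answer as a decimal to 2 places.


Word: "pack"
Vowels (a,e,i,o,u): 1
Consonants: 3
Ratio = 1/3
= 0.33


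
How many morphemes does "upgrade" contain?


Word: "upgrade"
Morphemes: up- / grade
Each morpheme carries meaning
= 2 morphemes


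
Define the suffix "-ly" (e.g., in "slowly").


Suffix: -ly
Example: slowly (slow + -ly)
Meaning = in a manner


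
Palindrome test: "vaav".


Word: "vaav"
Reversed: "vaav"
Forward == Backward? vaav == vaav
Palindrome = Yes


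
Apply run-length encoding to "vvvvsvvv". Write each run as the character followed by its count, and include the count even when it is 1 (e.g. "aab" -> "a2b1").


String: "vvvvsvvv"
Scanning for consecutive runs:
  'v' x 4
  's' x 1
  'v' x 3
RLE = "v4s1v3"


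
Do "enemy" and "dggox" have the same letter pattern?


Pattern of "enemy": [0, 1, 0, 2, 3]
Pattern of "dggox": [0, 1, 1, 2, 3]
Patterns do not match
Same pattern = No


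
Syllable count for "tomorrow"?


Word: "tomorrow"
Syllable breakdown: to | mor | row
Counting: 3 parts
= 3 syllables


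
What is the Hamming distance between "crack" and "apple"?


Comparing character by character (same length = 5):
  Pos 0: 'c' vs 'a' !=
  Pos 1: 'r' vs 'p' !=
  Pos 2: 'a' vs 'p' !=
  Pos 3: 'c' vs 'l' !=
  Pos 4: 'k' vs 'e' !=
Hamming distance = 5


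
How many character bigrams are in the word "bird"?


Word: "bird" (length 4)
Number of 2-grams = length - 2 + 1 = 4 - 2 + 1
= 3


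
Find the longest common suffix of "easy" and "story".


Word 1: "easy"
Word 2: "story"
Comparing from end:
  Pos -1: 'y' == 'y'
  Pos -2: 's' != 'r' (stop)
LCS = "y" (length 1)


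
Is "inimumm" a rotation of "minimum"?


Word: "minimum", Candidate: "inimumm"
Method: check if candidate is substring of word+word
"minimumminimum" contains "inimumm"? Yes
Is rotation = Yes


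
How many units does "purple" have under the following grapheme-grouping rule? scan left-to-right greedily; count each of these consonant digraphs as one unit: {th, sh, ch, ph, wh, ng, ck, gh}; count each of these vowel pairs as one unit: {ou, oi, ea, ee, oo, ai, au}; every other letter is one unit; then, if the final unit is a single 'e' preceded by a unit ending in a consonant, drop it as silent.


Word: "purple" (6 letters)
Left-to-right scan:
  [1] 'p' (letter)
  [2] 'u' (letter)
  [3] 'r' (letter)
  [4] 'p' (letter)
  [5] 'l' (letter)
  [6] 'e' (letter)
Units from scan: 6
Final unit is 'e' after a consonant -> drop as silent (-1)
Sound units = 5 units


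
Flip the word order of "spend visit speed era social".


Original: "spend visit speed era social"
Words (1..n): spend | visit | speed | era | social
Reversed (n..1): social | era | speed | visit | spend
Result = "social era speed visit spend"


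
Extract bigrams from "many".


Word: "many" (length 4)
Number of bigrams = 4 - 2 + 1 = 3
  Position 0: "ma"
  Position 1: "an"
  Position 2: "ny"
Bigrams = "ma", "an", "ny"


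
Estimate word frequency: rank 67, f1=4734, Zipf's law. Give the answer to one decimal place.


Zipf's law: f(r) = f(1) / r
f(1) = 4734
f(67) = 4734 / 67
= 70.7 occurrences


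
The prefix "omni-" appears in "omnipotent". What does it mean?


Prefix: omni-
Example: omnipotent (omni- + potent)
Meaning = all


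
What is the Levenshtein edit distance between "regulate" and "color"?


Word 1: "regulate" (length 8)
Word 2: "color" (length 5)
One optimal edit sequence (insert/delete/substitute each cost 1):
  1. delete 'r'  (+1)
  2. delete 'e'  (+1)
  3. substitute 'g' -> 'c'  (+1)
  4. substitute 'u' -> 'o'  (+1)
  5. keep 'l'
  6. delete 'a'  (+1)
  7. substitute 't' -> 'o'  (+1)
  8. substitute 'e' -> 'r'  (+1)
Total edit operations: 7
Edit distance = 7


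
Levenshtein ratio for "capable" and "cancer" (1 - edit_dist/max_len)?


Word 1: "capable" (length 7)
Word 2: "cancer" (length 6)
One optimal edit sequence:
  1. keep 'c'
  2. keep 'a'
  3. delete 'p'  (+1)
  4. substitute 'a' -> 'n'  (+1)
  5. substitute 'b' -> 'c'  (+1)
  6. substitute 'l' -> 'e'  (+1)
  7. substitute 'e' -> 'r'  (+1)
Edit distance = 5
Max length = max(7, 6) = 7
Similarity = 1 - 5/7
= 0.2857


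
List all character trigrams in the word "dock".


Word: "dock" (length 4)
Number of trigrams = 4 - 3 + 1 = 2
  Position 0: "doc"
  Position 1: "ock"
Trigrams = "doc", "ock"


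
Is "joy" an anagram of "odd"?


Word 1: "odd" → sorted: ddo
Word 2: "joy" → sorted: joy
Same letters? ddo != joy
Anagram = No


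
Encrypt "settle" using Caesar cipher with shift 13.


Word: "settle"
Shift: 13
Each letter → (letter + shift) mod 26:
  's' (18) + 13 = 5 → 'f'
  'e' (4) + 13 = 17 → 'r'
  't' (19) + 13 = 6 → 'g'
  't' (19) + 13 = 6 → 'g'
  'l' (11) + 13 = 24 → 'y'
  'e' (4) + 13 = 17 → 'r'
Result = "frggyr"


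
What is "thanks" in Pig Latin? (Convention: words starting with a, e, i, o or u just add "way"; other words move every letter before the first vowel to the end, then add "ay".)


Word: "thanks"
Starts with consonant(s) → move to end, add 'ay'
Consonant cluster: "th"
Pig Latin = "anksthay"


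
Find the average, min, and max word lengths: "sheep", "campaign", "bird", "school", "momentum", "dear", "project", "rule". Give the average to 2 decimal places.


Lengths: "sheep"=5, "campaign"=8, "bird"=4, "school"=6, "momentum"=8, "dear"=4, "project"=7, "rule"=4
Sum = 46, Count = 8
Average = 46/8 = 5.75
= avg=5.75, min=4, max=8


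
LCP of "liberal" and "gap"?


Word 1: "liberal"
Word 2: "gap"
Comparing from start:
  Pos 0: 'l' != 'g' (stop)
LCP = "" (length 0)


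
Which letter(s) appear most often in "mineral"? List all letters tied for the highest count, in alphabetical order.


Word: "mineral"
Letter counts:
  'a': 1
  'e': 1
  'i': 1
  'l': 1
  'm': 1
  'n': 1
  'r': 1
Maximum count = 1
Most frequent = 'a', 'e', 'i', 'l', 'm', 'n', 'r' (1 time each)


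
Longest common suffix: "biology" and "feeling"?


Word 1: "biology"
Word 2: "feeling"
Comparing from end:
  Pos -1: 'y' != 'g' (stop)
LCS = "" (length 0)


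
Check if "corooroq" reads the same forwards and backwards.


Word: "corooroq"
Reversed: "qorooroc"
Forward == Backward? corooroq != qorooroc
Palindrome = No


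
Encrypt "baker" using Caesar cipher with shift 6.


Word: "baker"
Shift: 6
Each letter → (letter + shift) mod 26:
  'b' (1) + 6 = 7 → 'h'
  'a' (0) + 6 = 6 → 'g'
  'k' (10) + 6 = 16 → 'q'
  'e' (4) + 6 = 10 → 'k'
  'r' (17) + 6 = 23 → 'x'
Result = "hgqkx"


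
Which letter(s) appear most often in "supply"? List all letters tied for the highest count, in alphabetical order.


Word: "supply"
Letter counts:
  'l': 1
  'p': 2
  's': 1
  'u': 1
  'y': 1
Maximum count = 2
Most frequent = 'p' (2 times each)


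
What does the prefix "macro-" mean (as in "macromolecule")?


Prefix: macro-
Example: macromolecule (macro- + molecule)
Meaning = large


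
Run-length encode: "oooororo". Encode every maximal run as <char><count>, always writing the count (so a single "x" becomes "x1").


String: "oooororo"
Scanning for consecutive runs:
  'o' x 4
  'r' x 1
  'o' x 1
  'r' x 1
  'o' x 1
RLE = "o4r1o1r1o1"


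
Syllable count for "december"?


Word: "december"
Syllable breakdown: de · cem · ber
Counting: 3 parts
= 3 syllables


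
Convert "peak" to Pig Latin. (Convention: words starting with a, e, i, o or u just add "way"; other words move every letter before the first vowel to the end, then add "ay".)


Word: "peak"
Starts with consonant(s) → move to end, add 'ay'
Consonant cluster: "p"
Pig Latin = "eakpay"


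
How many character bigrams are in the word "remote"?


Word: "remote" (length 6)
Number of 2-grams = length - 2 + 1 = 6 - 2 + 1
= 5


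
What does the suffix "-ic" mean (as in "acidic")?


Suffix: -ic
As in: acidic -> acid + -ic
Meaning = relating to


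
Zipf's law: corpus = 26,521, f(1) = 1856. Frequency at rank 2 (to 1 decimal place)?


Zipf's law: f(r) = f(1) / r
f(1) = 1856
f(2) = 1856 / 2
= 928.0 occurrences


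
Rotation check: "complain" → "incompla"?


Word: "complain", Candidate: "incompla"
Method: check if candidate is substring of word+word
"complaincomplain" contains "incompla"? Yes
Is rotation = Yes


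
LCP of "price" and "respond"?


Word 1: "price"
Word 2: "respond"
Comparing from start:
  Pos 0: 'p' != 'r' (stop)
LCP = "" (length 0)


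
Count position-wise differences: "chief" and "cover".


Comparing character by character (same length = 5):
  Pos 0: 'c' vs 'c' =
  Pos 1: 'h' vs 'o' !=
  Pos 2: 'i' vs 'v' !=
  Pos 3: 'e' vs 'e' =
  Pos 4: 'f' vs 'r' !=
Hamming distance = 3


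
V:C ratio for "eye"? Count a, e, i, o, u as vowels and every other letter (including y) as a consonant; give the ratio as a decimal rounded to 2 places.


Word: "eye"
Vowels (a,e,i,o,u): 2
Consonants: 1
Ratio = 2/1
= 2.00


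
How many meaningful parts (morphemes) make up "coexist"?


Word: "coexist"
Morphemes: co- + exist
Each morpheme carries meaning
= 2 morphemes


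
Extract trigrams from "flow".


Word: "flow" (length 4)
Number of trigrams = 4 - 3 + 1 = 2
  Position 0: "flo"
  Position 1: "low"
Trigrams = "flo", "low"


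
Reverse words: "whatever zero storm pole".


Original: "whatever zero storm pole"
Words (1..n): whatever | zero | storm | pole
Reversed (n..1): pole | storm | zero | whatever
Result = "pole storm zero whatever"


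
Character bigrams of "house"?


Word: "house" (length 5)
Number of bigrams = 5 - 2 + 1 = 4
  Position 0: "ho"
  Position 1: "ou"
  Position 2: "us"
  Position 3: "se"
Bigrams = "ho", "ou", "us", "se"


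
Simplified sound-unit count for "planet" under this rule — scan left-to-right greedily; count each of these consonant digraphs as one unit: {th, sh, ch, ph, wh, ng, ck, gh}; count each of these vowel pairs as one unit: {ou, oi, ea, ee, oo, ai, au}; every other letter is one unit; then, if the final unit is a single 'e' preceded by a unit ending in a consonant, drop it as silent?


Word: "planet" (6 letters)
Left-to-right scan:
  (1) 'p' (letter)
  (2) 'l' (letter)
  (3) 'a' (letter)
  (4) 'n' (letter)
  (5) 'e' (letter)
  (6) 't' (letter)
Units from scan: 6
Sound units = 6 units


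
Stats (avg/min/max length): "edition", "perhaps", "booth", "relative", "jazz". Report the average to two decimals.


Lengths: "edition"=7, "perhaps"=7, "booth"=5, "relative"=8, "jazz"=4
Sum = 31, Count = 5
Average = 31/5 = 6.20
= avg=6.20, min=4, max=8


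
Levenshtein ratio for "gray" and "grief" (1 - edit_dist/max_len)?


Word 1: "gray" (length 4)
Word 2: "grief" (length 5)
One optimal edit sequence:
  1. keep 'g'
  2. keep 'r'
  3. insert 'i'  (+1)
  4. substitute 'a' -> 'e'  (+1)
  5. substitute 'y' -> 'f'  (+1)
Edit distance = 3
Max length = max(4, 5) = 5
Similarity = 1 - 3/5
= 0.4000


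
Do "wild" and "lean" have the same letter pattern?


Pattern of "wild": [0, 1, 2, 3]
Pattern of "lean": [0, 1, 2, 3]
Patterns match
Same pattern = Yes


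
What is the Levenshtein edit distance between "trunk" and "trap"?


Word 1: "trunk" (length 5)
Word 2: "trap" (length 4)
One optimal edit sequence (insert/delete/substitute each cost 1):
  1. keep 't'
  2. keep 'r'
  3. delete 'u'  (+1)
  4. substitute 'n' -> 'a'  (+1)
  5. substitute 'k' -> 'p'  (+1)
Total edit operations: 3
Edit distance = 3


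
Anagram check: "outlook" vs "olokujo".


Word 1: "outlook" → sorted: kloootu
Word 2: "olokujo" → sorted: jklooou
Same letters? kloootu != jklooou
Anagram = No


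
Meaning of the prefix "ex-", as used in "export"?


Prefix: ex-
Example: export = ex- + port
Meaning = out / former


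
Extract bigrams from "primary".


Word: "primary" (length 7)
Number of bigrams = 7 - 2 + 1 = 6
  Position 0: "pr"
  Position 1: "ri"
  Position 2: "im"
  Position 3: "ma"
  Position 4: "ar"
  Position 5: "ry"
Bigrams = "pr", "ri", "im", "ma", "ar", "ry"


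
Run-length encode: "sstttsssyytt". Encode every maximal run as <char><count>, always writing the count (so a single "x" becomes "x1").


String: "sstttsssyytt"
Scanning for consecutive runs:
  's' x 2
  't' x 3
  's' x 3
  'y' x 2
  't' x 2
RLE = "s2t3s3y2t2"


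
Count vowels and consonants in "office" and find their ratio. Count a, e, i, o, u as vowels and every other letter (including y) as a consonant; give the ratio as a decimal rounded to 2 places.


Word: "office"
Vowels (a,e,i,o,u): 3
Consonants: 3
Ratio = 3/3
= 1.00


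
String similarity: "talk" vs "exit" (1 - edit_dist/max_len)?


Word 1: "talk" (length 4)
Word 2: "exit" (length 4)
One optimal edit sequence:
  1. substitute 't' -> 'e'  (+1)
  2. substitute 'a' -> 'x'  (+1)
  3. substitute 'l' -> 'i'  (+1)
  4. substitute 'k' -> 't'  (+1)
Edit distance = 4
Max length = max(4, 4) = 4
Similarity = 1 - 4/4
= 0.0000


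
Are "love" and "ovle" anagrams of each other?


Word 1: "love" → sorted: elov
Word 2: "ovle" → sorted: elov
Same letters? elov == elov
Anagram = Yes


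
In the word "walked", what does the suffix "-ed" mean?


Suffix: -ed
Example: walked (walk + -ed)
Meaning = past tense


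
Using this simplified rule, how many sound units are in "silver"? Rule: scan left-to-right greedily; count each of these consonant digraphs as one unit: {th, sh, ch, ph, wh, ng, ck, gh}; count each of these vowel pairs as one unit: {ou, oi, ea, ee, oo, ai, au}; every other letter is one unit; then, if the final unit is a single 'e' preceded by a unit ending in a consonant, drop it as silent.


Word: "silver" (6 letters)
Left-to-right scan:
  (1) 's' (letter)
  (2) 'i' (letter)
  (3) 'l' (letter)
  (4) 'v' (letter)
  (5) 'e' (letter)
  (6) 'r' (letter)
Units from scan: 6
Sound units = 6 units


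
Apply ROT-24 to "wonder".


Word: "wonder"
Shift: 24
Each letter → (letter + shift) mod 26:
  'w' (22) + 24 = 20 → 'u'
  'o' (14) + 24 = 12 → 'm'
  'n' (13) + 24 = 11 → 'l'
  'd' (3) + 24 = 1 → 'b'
  'e' (4) + 24 = 2 → 'c'
  'r' (17) + 24 = 15 → 'p'
Result = "umlbcp"


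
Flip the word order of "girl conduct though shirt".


Original: "girl conduct though shirt"
Words (1..n): girl | conduct | though | shirt
Reversed (n..1): shirt | though | conduct | girl
Result = "shirt though conduct girl"


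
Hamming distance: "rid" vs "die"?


Comparing character by character (same length = 3):
  Pos 0: 'r' vs 'd' !=
  Pos 1: 'i' vs 'i' =
  Pos 2: 'd' vs 'e' !=
Hamming distance = 2


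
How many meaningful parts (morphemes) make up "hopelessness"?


Word: "hopelessness"
Morphemes: hope / -less / -ness
Each morpheme carries meaning
= 3 morphemes


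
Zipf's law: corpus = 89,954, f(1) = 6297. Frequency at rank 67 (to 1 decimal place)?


Zipf's law: f(r) = f(1) / r
f(1) = 6297
f(67) = 6297 / 67
= 94.0 occurrences


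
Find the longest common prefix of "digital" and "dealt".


Word 1: "digital"
Word 2: "dealt"
Comparing from start:
  Pos 0: 'd' == 'd'
  Pos 1: 'i' != 'e' (stop)
LCP = "d" (length 1)


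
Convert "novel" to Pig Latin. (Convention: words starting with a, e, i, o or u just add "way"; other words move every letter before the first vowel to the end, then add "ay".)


Word: "novel"
Starts with consonant(s) → move to end, add 'ay'
Consonant cluster: "n"
Pig Latin = "ovelnay"


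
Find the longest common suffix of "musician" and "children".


Word 1: "musician"
Word 2: "children"
Comparing from end:
  Pos -1: 'n' == 'n'
  Pos -2: 'a' != 'e' (stop)
LCS = "n" (length 1)


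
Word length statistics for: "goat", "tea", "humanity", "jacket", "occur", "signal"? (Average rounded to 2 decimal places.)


Lengths: "goat"=4, "tea"=3, "humanity"=8, "jacket"=6, "occur"=5, "signal"=6
Sum = 32, Count = 6
Average = 32/6 = 5.33
= avg=5.33, min=3, max=8


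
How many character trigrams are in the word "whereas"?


Word: "whereas" (length 7)
Number of 3-grams = length - 3 + 1 = 7 - 3 + 1
= 5


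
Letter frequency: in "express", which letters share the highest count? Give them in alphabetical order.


Word: "express"
Letter counts:
  'e': 2
  'p': 1
  'r': 1
  's': 2
  'x': 1
Maximum count = 2
Most frequent = 'e', 's' (2 times each)


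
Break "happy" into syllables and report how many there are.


Word: "happy"
Syllable breakdown: hap-py
Counting: 2 parts
= 2 syllables


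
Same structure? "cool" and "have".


Pattern of "cool": [0, 1, 1, 2]
Pattern of "have": [0, 1, 2, 3]
Patterns do not match
Same pattern = No


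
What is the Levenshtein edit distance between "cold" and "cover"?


Word 1: "cold" (length 4)
Word 2: "cover" (length 5)
One optimal edit sequence (insert/delete/substitute each cost 1):
  1. keep 'c'
  2. keep 'o'
  3. insert 'v'  (+1)
  4. substitute 'l' -> 'e'  (+1)
  5. substitute 'd' -> 'r'  (+1)
Total edit operations: 3
Edit distance = 3


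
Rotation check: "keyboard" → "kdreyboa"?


Word: "keyboard", Candidate: "kdreyboa"
Method: check if candidate is substring of word+word
"keyboardkeyboard" contains "kdreyboa"? No
Is rotation = No


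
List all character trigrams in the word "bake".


Word: "bake" (length 4)
Number of trigrams = 4 - 3 + 1 = 2
  Position 0: "bak"
  Position 1: "ake"
Trigrams = "bak", "ake"


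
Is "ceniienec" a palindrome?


Word: "ceniienec"
Reversed: "ceneiinec"
Forward == Backward? ceniienec != ceneiinec
Palindrome = No


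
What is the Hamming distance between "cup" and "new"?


Comparing character by character (same length = 3):
  Pos 0: 'c' vs 'n' !=
  Pos 1: 'u' vs 'e' !=
  Pos 2: 'p' vs 'w' !=
Hamming distance = 3


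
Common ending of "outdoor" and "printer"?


Word 1: "outdoor"
Word 2: "printer"
Comparing from end:
  Pos -1: 'r' == 'r'
  Pos -2: 'o' != 'e' (stop)
LCS = "r" (length 1)


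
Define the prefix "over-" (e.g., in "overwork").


Prefix: over-
Example: overwork (over- + work)
Meaning = excessive


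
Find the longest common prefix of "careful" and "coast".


Word 1: "careful"
Word 2: "coast"
Comparing from start:
  Pos 0: 'c' == 'c'
  Pos 1: 'a' != 'o' (stop)
LCP = "c" (length 1)


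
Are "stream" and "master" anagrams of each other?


Word 1: "stream" → sorted: aemrst
Word 2: "master" → sorted: aemrst
Same letters? aemrst == aemrst
Anagram = Yes


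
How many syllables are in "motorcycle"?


Word: "motorcycle"
Syllable breakdown: mo · tor · cy · cle
Counting: 4 parts
= 4 syllables


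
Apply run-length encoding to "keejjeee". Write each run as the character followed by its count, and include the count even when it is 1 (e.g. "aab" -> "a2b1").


String: "keejjeee"
Scanning for consecutive runs:
  'k' x 1
  'e' x 2
  'j' x 2
  'e' x 3
RLE = "k1e2j2e3"


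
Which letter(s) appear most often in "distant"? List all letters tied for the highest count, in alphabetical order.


Word: "distant"
Letter counts:
  'a': 1
  'd': 1
  'i': 1
  'n': 1
  's': 1
  't': 2
Maximum count = 2
Most frequent = 't' (2 times each)


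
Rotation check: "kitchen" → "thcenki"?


Word: "kitchen", Candidate: "thcenki"
Method: check if candidate is substring of word+word
"kitchenkitchen" contains "thcenki"? No
Is rotation = No


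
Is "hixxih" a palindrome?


Word: "hixxih"
Reversed: "hixxih"
Forward == Backward? hixxih == hixxih
Palindrome = Yes


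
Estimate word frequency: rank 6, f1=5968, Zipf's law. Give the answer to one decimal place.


Zipf's law: f(r) = f(1) / r
f(1) = 5968
f(6) = 5968 / 6
= 994.7 occurrences


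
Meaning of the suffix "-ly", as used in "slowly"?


Suffix: -ly
As in: slowly -> slow + -ly
Meaning = in a manner


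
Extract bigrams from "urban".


Word: "urban" (length 5)
Number of bigrams = 5 - 2 + 1 = 4
  Position 0: "ur"
  Position 1: "rb"
  Position 2: "ba"
  Position 3: "an"
Bigrams = "ur", "rb", "ba", "an"


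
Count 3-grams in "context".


Word: "context" (length 7)
Number of 3-grams = length - 3 + 1 = 7 - 3 + 1
= 5


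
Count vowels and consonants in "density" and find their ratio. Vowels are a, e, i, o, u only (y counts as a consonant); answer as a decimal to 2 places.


Word: "density"
Vowels (a,e,i,o,u): 2
Consonants: 5
Ratio = 2/5
= 0.40


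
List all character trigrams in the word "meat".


Word: "meat" (length 4)
Number of trigrams = 4 - 3 + 1 = 2
  Position 0: "mea"
  Position 1: "eat"
Trigrams = "mea", "eat"


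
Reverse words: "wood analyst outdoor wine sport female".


Original: "wood analyst outdoor wine sport female"
Words (1..n): wood | analyst | outdoor | wine | sport | female
Reversed (n..1): female | sport | wine | outdoor | analyst | wood
Result = "female sport wine outdoor analyst wood"


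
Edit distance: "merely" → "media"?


Word 1: "merely" (length 6)
Word 2: "media" (length 5)
One optimal edit sequence (insert/delete/substitute each cost 1):
  1. keep 'm'
  2. keep 'e'
  3. delete 'r'  (+1)
  4. substitute 'e' -> 'd'  (+1)
  5. substitute 'l' -> 'i'  (+1)
  6. substitute 'y' -> 'a'  (+1)
Total edit operations: 4
Edit distance = 4


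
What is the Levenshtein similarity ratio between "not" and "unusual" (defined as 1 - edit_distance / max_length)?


Word 1: "not" (length 3)
Word 2: "unusual" (length 7)
One optimal edit sequence:
  1. insert 'u'  (+1)
  2. keep 'n'
  3. insert 'u'  (+1)
  4. insert 's'  (+1)
  5. insert 'u'  (+1)
  6. substitute 'o' -> 'a'  (+1)
  7. substitute 't' -> 'l'  (+1)
Edit distance = 6
Max length = max(3, 7) = 7
Similarity = 1 - 6/7
= 0.1429


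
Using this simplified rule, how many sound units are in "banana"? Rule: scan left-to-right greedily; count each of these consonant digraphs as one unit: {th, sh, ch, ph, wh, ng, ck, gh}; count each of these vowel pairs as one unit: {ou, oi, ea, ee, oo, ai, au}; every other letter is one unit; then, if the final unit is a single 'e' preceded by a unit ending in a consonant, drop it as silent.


Word: "banana" (6 letters)
Left-to-right scan:
  [1] 'b' (letter)
  [2] 'a' (letter)
  [3] 'n' (letter)
  [4] 'a' (letter)
  [5] 'n' (letter)
  [6] 'a' (letter)
Units from scan: 6
Sound units = 6 units


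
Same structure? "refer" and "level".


Pattern of "refer": [0, 1, 2, 1, 0]
Pattern of "level": [0, 1, 2, 1, 0]
Patterns match
Same pattern = Yes


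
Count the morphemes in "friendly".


Word: "friendly"
Morphemes: friend / -ly
Each morpheme carries meaning
= 2 morphemes


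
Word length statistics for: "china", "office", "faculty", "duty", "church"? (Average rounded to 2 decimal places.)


Lengths: "china"=5, "office"=6, "faculty"=7, "duty"=4, "church"=6
Sum = 28, Count = 5
Average = 28/5 = 5.60
= avg=5.60, min=4, max=7


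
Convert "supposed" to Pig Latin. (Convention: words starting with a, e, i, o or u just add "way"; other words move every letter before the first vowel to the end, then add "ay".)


Word: "supposed"
Starts with consonant(s) → move to end, add 'ay'
Consonant cluster: "s"
Pig Latin = "upposedsay"


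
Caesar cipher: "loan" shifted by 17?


Word: "loan"
Shift: 17
Each letter → (letter + shift) mod 26:
  'l' (11) + 17 = 2 → 'c'
  'o' (14) + 17 = 5 → 'f'
  'a' (0) + 17 = 17 → 'r'
  'n' (13) + 17 = 4 → 'e'
Result = "cfre"


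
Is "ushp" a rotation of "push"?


Word: "push", Candidate: "ushp"
Method: check if candidate is substring of word+word
"pushpush" contains "ushp"? Yes
Is rotation = Yes


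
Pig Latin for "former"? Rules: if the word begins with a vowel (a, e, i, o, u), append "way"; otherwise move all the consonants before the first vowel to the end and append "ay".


Word: "former"
Starts with consonant(s) → move to end, add 'ay'
Consonant cluster: "f"
Pig Latin = "ormerfay"


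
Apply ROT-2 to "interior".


Word: "interior"
Shift: 2
Each letter → (letter + shift) mod 26:
  'i' (8) + 2 = 10 → 'k'
  'n' (13) + 2 = 15 → 'p'
  't' (19) + 2 = 21 → 'v'
  'e' (4) + 2 = 6 → 'g'
  'r' (17) + 2 = 19 → 't'
  'i' (8) + 2 = 10 → 'k'
  'o' (14) + 2 = 16 → 'q'
  'r' (17) + 2 = 19 → 't'
Result = "kpvgtkqt"


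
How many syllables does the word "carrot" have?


Word: "carrot"
Syllable breakdown: car · rot
Counting: 2 parts
= 2 syllables


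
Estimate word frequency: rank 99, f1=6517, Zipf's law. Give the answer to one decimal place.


Zipf's law: f(r) = f(1) / r
f(1) = 6517
f(99) = 6517 / 99
= 65.8 occurrences


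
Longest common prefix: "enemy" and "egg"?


Word 1: "enemy"
Word 2: "egg"
Comparing from start:
  Pos 0: 'e' == 'e'
  Pos 1: 'n' != 'g' (stop)
LCP = "e" (length 1)


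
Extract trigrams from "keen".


Word: "keen" (length 4)
Number of trigrams = 4 - 3 + 1 = 2
  Position 0: "kee"
  Position 1: "een"
Trigrams = "kee", "een"


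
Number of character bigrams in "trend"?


Word: "trend" (length 5)
Number of 2-grams = length - 2 + 1 = 5 - 2 + 1
= 4


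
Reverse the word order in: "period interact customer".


Original: "period interact customer"
Words (1..n): period | interact | customer
Reversed (n..1): customer | interact | period
Result = "customer interact period"


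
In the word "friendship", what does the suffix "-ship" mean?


Suffix: -ship
Example: friendship = friend + -ship
Meaning = state / position


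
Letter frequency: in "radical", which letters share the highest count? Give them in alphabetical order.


Word: "radical"
Letter counts:
  'a': 2
  'c': 1
  'd': 1
  'i': 1
  'l': 1
  'r': 1
Maximum count = 2
Most frequent = 'a' (2 times each)


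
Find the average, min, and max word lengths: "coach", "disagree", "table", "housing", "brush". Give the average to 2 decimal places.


Lengths: "coach"=5, "disagree"=8, "table"=5, "housing"=7, "brush"=5
Sum = 30, Count = 5
Average = 30/5 = 6.00
= avg=6.00, min=5, max=8


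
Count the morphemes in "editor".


Word: "editor"
Morphemes: edit | -or
Each morpheme carries meaning
= 2 morphemes


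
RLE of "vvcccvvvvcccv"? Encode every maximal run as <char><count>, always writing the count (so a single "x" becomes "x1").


String: "vvcccvvvvcccv"
Scanning for consecutive runs:
  'v' x 2
  'c' x 3
  'v' x 4
  'c' x 3
  'v' x 1
RLE = "v2c3v4c3v1"


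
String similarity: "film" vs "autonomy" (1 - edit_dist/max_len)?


Word 1: "film" (length 4)
Word 2: "autonomy" (length 8)
One optimal edit sequence:
  1. insert 'a'  (+1)
  2. insert 'u'  (+1)
  3. insert 't'  (+1)
  4. substitute 'f' -> 'o'  (+1)
  5. substitute 'i' -> 'n'  (+1)
  6. substitute 'l' -> 'o'  (+1)
  7. keep 'm'
  8. insert 'y'  (+1)
Edit distance = 7
Max length = max(4, 8) = 8
Similarity = 1 - 7/8
= 0.1250


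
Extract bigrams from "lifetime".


Word: "lifetime" (length 8)
Number of bigrams = 8 - 2 + 1 = 7
  Position 0: "li"
  Position 1: "if"
  Position 2: "fe"
  Position 3: "et"
  Position 4: "ti"
  Position 5: "im"
  Position 6: "me"
Bigrams = "li", "if", "fe", "et", "ti", "im", "me"


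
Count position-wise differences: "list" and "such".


Comparing character by character (same length = 4):
  Pos 0: 'l' vs 's' !=
  Pos 1: 'i' vs 'u' !=
  Pos 2: 's' vs 'c' !=
  Pos 3: 't' vs 'h' !=
Hamming distance = 4


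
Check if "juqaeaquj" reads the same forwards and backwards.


Word: "juqaeaquj"
Reversed: "juqaeaquj"
Forward == Backward? juqaeaquj == juqaeaquj
Palindrome = Yes


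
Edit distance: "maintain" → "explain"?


Word 1: "maintain" (length 8)
Word 2: "explain" (length 7)
One optimal edit sequence (insert/delete/substitute each cost 1):
  1. delete 'm'  (+1)
  2. substitute 'a' -> 'e'  (+1)
  3. substitute 'i' -> 'x'  (+1)
  4. substitute 'n' -> 'p'  (+1)
  5. substitute 't' -> 'l'  (+1)
  6. keep 'a'
  7. keep 'i'
  8. keep 'n'
Total edit operations: 5
Edit distance = 5


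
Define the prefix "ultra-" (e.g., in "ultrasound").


Prefix: ultra-
Example: ultrasound (ultra- + sound)
Meaning = beyond


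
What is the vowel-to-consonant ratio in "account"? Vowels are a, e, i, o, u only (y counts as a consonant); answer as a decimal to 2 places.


Word: "account"
Vowels (a,e,i,o,u): 3
Consonants: 4
Ratio = 3/4
= 0.75


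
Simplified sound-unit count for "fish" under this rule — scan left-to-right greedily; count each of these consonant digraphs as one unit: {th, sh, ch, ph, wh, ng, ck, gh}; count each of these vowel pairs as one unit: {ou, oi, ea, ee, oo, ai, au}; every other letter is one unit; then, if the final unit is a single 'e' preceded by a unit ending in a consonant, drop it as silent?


Word: "fish" (4 letters)
Left-to-right scan:
  (1) 'f' (letter)
  (2) 'i' (letter)
  (3) 'sh' (digraph)
Units from scan: 3
Sound units = 3 units


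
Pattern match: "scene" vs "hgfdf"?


Pattern of "scene": [0, 1, 2, 3, 2]
Pattern of "hgfdf": [0, 1, 2, 3, 2]
Patterns match
Same pattern = Yes


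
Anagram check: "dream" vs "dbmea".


Word 1: "dream" → sorted: ademr
Word 2: "dbmea" → sorted: abdem
Same letters? ademr != abdem
Anagram = No


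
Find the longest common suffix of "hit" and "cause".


Word 1: "hit"
Word 2: "cause"
Comparing from end:
  Pos -1: 't' != 'e' (stop)
LCS = "" (length 0)


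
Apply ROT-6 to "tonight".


Word: "tonight"
Shift: 6
Each letter → (letter + shift) mod 26:
  't' (19) + 6 = 25 → 'z'
  'o' (14) + 6 = 20 → 'u'
  'n' (13) + 6 = 19 → 't'
  'i' (8) + 6 = 14 → 'o'
  'g' (6) + 6 = 12 → 'm'
  'h' (7) + 6 = 13 → 'n'
  't' (19) + 6 = 25 → 'z'
Result = "zutomnz"


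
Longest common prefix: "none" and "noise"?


Word 1: "none"
Word 2: "noise"
Comparing from start:
  Pos 0: 'n' == 'n'
  Pos 1: 'o' == 'o'
  Pos 2: 'n' != 'i' (stop)
LCP = "no" (length 2)


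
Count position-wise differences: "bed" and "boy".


Comparing character by character (same length = 3):
  Pos 0: 'b' vs 'b' =
  Pos 1: 'e' vs 'o' !=
  Pos 2: 'd' vs 'y' !=
Hamming distance = 2


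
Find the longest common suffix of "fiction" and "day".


Word 1: "fiction"
Word 2: "day"
Comparing from end:
  Pos -1: 'n' != 'y' (stop)
LCS = "" (length 0)


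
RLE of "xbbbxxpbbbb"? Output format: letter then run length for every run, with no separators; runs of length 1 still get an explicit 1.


String: "xbbbxxpbbbb"
Scanning for consecutive runs:
  'x' x 1
  'b' x 3
  'x' x 2
  'p' x 1
  'b' x 4
RLE = "x1b3x2p1b4"


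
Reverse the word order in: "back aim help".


Original: "back aim help"
Words (1..n): back | aim | help
Reversed (n..1): help | aim | back
Result = "help aim back"


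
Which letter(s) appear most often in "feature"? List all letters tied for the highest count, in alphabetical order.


Word: "feature"
Letter counts:
  'a': 1
  'e': 2
  'f': 1
  'r': 1
  't': 1
  'u': 1
Maximum count = 2
Most frequent = 'e' (2 times each)


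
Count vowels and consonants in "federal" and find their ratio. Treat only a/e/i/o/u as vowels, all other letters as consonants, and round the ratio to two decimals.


Word: "federal"
Vowels (a,e,i,o,u): 3
Consonants: 4
Ratio = 3/4
= 0.75


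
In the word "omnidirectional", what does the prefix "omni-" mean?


Prefix: omni-
Example: omnidirectional = omni- + directional
Meaning = all


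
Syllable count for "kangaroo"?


Word: "kangaroo"
Syllable breakdown: kan-ga-roo
Counting: 3 parts
= 3 syllables


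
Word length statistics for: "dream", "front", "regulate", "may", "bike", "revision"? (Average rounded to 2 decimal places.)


Lengths: "dream"=5, "front"=5, "regulate"=8, "may"=3, "bike"=4, "revision"=8
Sum = 33, Count = 6
Average = 33/6 = 5.50
= avg=5.50, min=3, max=8


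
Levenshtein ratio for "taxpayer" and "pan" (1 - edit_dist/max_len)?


Word 1: "taxpayer" (length 8)
Word 2: "pan" (length 3)
One optimal edit sequence:
  1. delete 't'  (+1)
  2. delete 'a'  (+1)
  3. delete 'x'  (+1)
  4. keep 'p'
  5. keep 'a'
  6. delete 'y'  (+1)
  7. delete 'e'  (+1)
  8. substitute 'r' -> 'n'  (+1)
Edit distance = 6
Max length = max(8, 3) = 8
Similarity = 1 - 6/8
= 0.2500


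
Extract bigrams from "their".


Word: "their" (length 5)
Number of bigrams = 5 - 2 + 1 = 4
  Position 0: "th"
  Position 1: "he"
  Position 2: "ei"
  Position 3: "ir"
Bigrams = "th", "he", "ei", "ir"


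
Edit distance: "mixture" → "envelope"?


Word 1: "mixture" (length 7)
Word 2: "envelope" (length 8)
One optimal edit sequence (insert/delete/substitute each cost 1):
  1. insert 'e'  (+1)
  2. substitute 'm' -> 'n'  (+1)
  3. substitute 'i' -> 'v'  (+1)
  4. substitute 'x' -> 'e'  (+1)
  5. substitute 't' -> 'l'  (+1)
  6. substitute 'u' -> 'o'  (+1)
  7. substitute 'r' -> 'p'  (+1)
  8. keep 'e'
Total edit operations: 7
Edit distance = 7


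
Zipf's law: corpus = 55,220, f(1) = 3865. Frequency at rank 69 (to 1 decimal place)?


Zipf's law: f(r) = f(1) / r
f(1) = 3865
f(69) = 3865 / 69
= 56.0 occurrences


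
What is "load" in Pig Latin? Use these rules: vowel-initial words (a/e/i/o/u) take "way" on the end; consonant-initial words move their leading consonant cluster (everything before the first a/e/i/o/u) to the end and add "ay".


Word: "load"
Starts with consonant(s) → move to end, add 'ay'
Consonant cluster: "l"
Pig Latin = "oadlay"


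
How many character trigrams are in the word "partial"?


Word: "partial" (length 7)
Number of 3-grams = length - 3 + 1 = 7 - 3 + 1
= 5


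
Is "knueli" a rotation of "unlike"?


Word: "unlike", Candidate: "knueli"
Method: check if candidate is substring of word+word
"unlikeunlike" contains "knueli"? No
Is rotation = No


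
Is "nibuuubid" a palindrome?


Word: "nibuuubid"
Reversed: "dibuuubin"
Forward == Backward? nibuuubid != dibuuubin
Palindrome = No


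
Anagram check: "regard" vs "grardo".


Word 1: "regard" → sorted: adegrr
Word 2: "grardo" → sorted: adgorr
Same letters? adegrr != adgorr
Anagram = No


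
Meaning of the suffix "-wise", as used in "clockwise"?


Suffix: -wise
As in: clockwise -> clock + -wise
Meaning = in the manner of


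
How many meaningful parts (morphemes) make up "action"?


Word: "action"
Morphemes: act | -ion
Each morpheme carries meaning
= 2 morphemes


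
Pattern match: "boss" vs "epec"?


Pattern of "boss": [0, 1, 2, 2]
Pattern of "epec": [0, 1, 0, 2]
Patterns do not match
Same pattern = No
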